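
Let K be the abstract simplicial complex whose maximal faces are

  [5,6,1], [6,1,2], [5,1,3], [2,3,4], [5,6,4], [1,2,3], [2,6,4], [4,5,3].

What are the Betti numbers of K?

b_0 = 1, b_1 = 0, b_2 = 1.

Order the vertices as 1 < 2 < 3 < 4 < 5 < 6. Listing each simplex with vertices in this order, K has dimension 2 with simplices:

  0-simplices (6): [1], [2], [3], [4], [5], [6]
  1-simplices (12): [1,2], [1,3], [1,5], [1,6], [2,3], [2,4], [2,6], [3,4], [3,5], [4,5], [4,6], [5,6]
  2-simplices (8): [1,2,3], [1,2,6], [1,3,5], [1,5,6], [2,3,4], [2,4,6], [3,4,5], [4,5,6]

giving chain groups C_0 ≅ Z^6, C_1 ≅ Z^12, C_2 ≅ Z^8.

The boundary map ∂_1: C_1 → C_0 is given by ∂[p,q] = [q] − [p]. For instance
  ∂[3,5] = [5] − [3].
As a 6×12 matrix over Z this has rank 5, with invariant factors (1,1,1,1,1).

∂_2: C_2 → C_1 maps a triangle to the signed sum of its edges. For instance
  ∂[1,2,6] = [2,6] − [1,6] + [1,2],
  ∂[1,5,6] = [5,6] − [1,6] + [1,5].
The 12×8 boundary matrix has rank 7 and Smith normal form diag(1,1,1,1,1,1,1).

Now H_k = ker ∂_k / im ∂_{k+1}, so:

  H_0: rank C_0 − rank ∂_1 = 6 − 5 = 1, and the invariant factors of ∂_1 are all 1, so H_0 ≅ Z.
  H_1: rank ker ∂_1 − rank ∂_2 = (12 − 5) − 7 = 0, and the invariant factors of ∂_2 are all 1, so H_1 ≅ 0.
  H_2: rank ker ∂_2 − rank ∂_3 = (8 − 7) − 0 = 1, and there is no ∂_3, so H_2 ≅ Z.

Hence the Betti numbers are b_0 = 1, b_1 = 0, b_2 = 1.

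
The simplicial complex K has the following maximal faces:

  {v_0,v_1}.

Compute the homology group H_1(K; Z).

Take the total order v_0 < v_1 on the vertex set. Then K (dimension 1) consists of the simplices:

  0-simplices (2): [v_0], [v_1]
  1-simplices (1): [v_0,v_1]

Hence C_0 ≅ Z^2, C_1 ≅ Z^1.

The boundary map ∂_1: C_1 → C_0 sends each edge [p,q] (with p < q) to q − p.
This gives a 2×1 integer matrix of rank 1; reducing to Smith normal form yields diagonal entries (1).

Computing H_k = (kernel of ∂_k) / (image of ∂_{k+1}):

  H_1: rank ker ∂_1 − rank ∂_2 = (1 − 1) − 0 = 0, and there is no ∂_2, so H_1 ≅ 0.

H_1 ≅ 0.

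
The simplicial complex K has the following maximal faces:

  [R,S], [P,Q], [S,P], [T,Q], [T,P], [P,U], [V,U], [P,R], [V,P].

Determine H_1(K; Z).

H_1 = Z^3.

Take the total order P < Q < R < S < T < U < V on the vertex set. Then K (dimension 1) consists of the simplices:

  0-simplices (7): P, Q, R, S, T, U, V
  1-simplices (9): PQ, PR, PS, PT, PU, PV, QT, RS, UV

giving chain groups C_0 ≅ Z^7, C_1 ≅ Z^9.

The boundary map ∂_1: C_1 → C_0 is given by ∂[p,q] = [q] − [p]. For instance
  ∂UV = V − U.
This gives a 7×9 integer matrix of rank 6; reducing to Smith normal form yields diagonal entries (1,1,1,1,1,1).

Computing H_k = (kernel of ∂_k) / (image of ∂_{k+1}):

  H_1: rank ker ∂_1 − rank ∂_2 = (9 − 6) − 0 = 3, and there is no ∂_2, so H_1 = Z^3.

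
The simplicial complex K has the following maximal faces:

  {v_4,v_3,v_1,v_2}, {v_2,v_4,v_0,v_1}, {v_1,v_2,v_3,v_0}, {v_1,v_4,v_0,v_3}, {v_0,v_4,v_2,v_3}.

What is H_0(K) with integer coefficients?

H_0 ≅ Z.

Take the total order v_0 < v_1 < v_2 < v_3 < v_4 on the vertex set. Then K (dimension 3) consists of the simplices:

  0-simplices (5): [v_0], [v_1], [v_2], [v_3], [v_4]
  1-simplices (10): [v_0,v_1], [v_0,v_2], [v_0,v_3], [v_0,v_4], [v_1,v_2], [v_1,v_3], [v_1,v_4], [v_2,v_3], [v_2,v_4], [v_3,v_4]
  2-simplices (10): [v_0,v_1,v_2], [v_0,v_1,v_3], [v_0,v_1,v_4], [v_0,v_2,v_3], [v_0,v_2,v_4], [v_0,v_3,v_4], [v_1,v_2,v_3], [v_1,v_2,v_4], [v_1,v_3,v_4], [v_2,v_3,v_4]
  3-simplices (5): [v_0,v_1,v_2,v_3], [v_0,v_1,v_2,v_4], [v_0,v_1,v_3,v_4], [v_0,v_2,v_3,v_4], [v_1,v_2,v_3,v_4]

so the chain groups are C_0 ≅ Z^5, C_1 ≅ Z^10, C_2 ≅ Z^10, C_3 ≅ Z^5.

Boundary ∂_1: C_1 → C_0 is given by ∂[p,q] = [q] − [p]. For instance
  ∂[v_1,v_2] = [v_2] − [v_1].
This gives a 5×10 integer matrix of rank 4; reducing to Smith normal form yields diagonal entries (1,1,1,1).

The boundary map ∂_2: C_2 → C_1 sends each 2-simplex [p,q,r] to [q,r] − [p,r] + [p,q]. For instance
  ∂[v_1,v_2,v_3] = [v_2,v_3] − [v_1,v_3] + [v_1,v_2],
  ∂[v_2,v_3,v_4] = [v_3,v_4] − [v_2,v_4] + [v_2,v_3].
This gives a 10×10 integer matrix of rank 6; reducing to Smith normal form yields diagonal entries (1,1,1,1,1,1).

The boundary map ∂_3: C_3 → C_2 sends each 3-simplex σ to the alternating sum Σ_i (−1)^i (σ with its i-th vertex removed). For instance
  ∂[v_1,v_2,v_3,v_4] = [v_2,v_3,v_4] − [v_1,v_3,v_4] + [v_1,v_2,v_4] − [v_1,v_2,v_3],
  ∂[v_0,v_2,v_3,v_4] = [v_2,v_3,v_4] − [v_0,v_3,v_4] + [v_0,v_2,v_4] − [v_0,v_2,v_3].
The resulting 10×5 matrix has rank 4, and its Smith normal form has invariant factors (1,1,1,1).

From H_k ≅ ker(∂_k) / im(∂_{k+1}) we obtain:

  H_0: rank C_0 − rank ∂_1 = 5 − 4 = 1, and the invariant factors of ∂_1 are all 1, so H_0 = Z.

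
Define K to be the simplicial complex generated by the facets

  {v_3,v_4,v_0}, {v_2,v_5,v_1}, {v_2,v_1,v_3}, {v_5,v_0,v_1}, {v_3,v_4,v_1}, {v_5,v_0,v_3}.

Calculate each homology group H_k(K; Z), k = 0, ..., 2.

H_0 = Z,  H_1 = Z,  H_2 = 0.

We work with the vertex ordering v_0 < v_1 < v_2 < v_3 < v_4 < v_5. The simplices of K, each written with vertices in increasing order, are:

  0-simplices (6): [v_0], [v_1], [v_2], [v_3], [v_4], [v_5]
  1-simplices (12): [v_0,v_1], [v_0,v_3], [v_0,v_4], [v_0,v_5], [v_1,v_2], [v_1,v_3], [v_1,v_4], [v_1,v_5], [v_2,v_3], [v_2,v_5], [v_3,v_4], [v_3,v_5]
  2-simplices (6): [v_0,v_1,v_5], [v_0,v_3,v_4], [v_0,v_3,v_5], [v_1,v_2,v_3], [v_1,v_2,v_5], [v_1,v_3,v_4]

giving chain groups C_0 ≅ Z^6, C_1 ≅ Z^12, C_2 ≅ Z^6.

∂_1: C_1 → C_0 is given by ∂[p,q] = [q] − [p].
The resulting 6×12 matrix has rank 5, and its Smith normal form has invariant factors (1,1,1,1,1).

∂_2: C_2 → C_1 sends each 2-simplex [p,q,r] to [q,r] − [p,r] + [p,q]. For instance
  ∂[v_1,v_2,v_3] = [v_2,v_3] − [v_1,v_3] + [v_1,v_2],
  ∂[v_0,v_3,v_4] = [v_3,v_4] − [v_0,v_4] + [v_0,v_3].
The resulting 12×6 matrix has rank 6, and its Smith normal form has invariant factors (1,1,1,1,1,1).

Now H_k = ker ∂_k / im ∂_{k+1}, so:

  H_0: rank C_0 − rank ∂_1 = 6 − 5 = 1, and the invariant factors of ∂_1 are all 1, so H_0 = Z.
  H_1: rank ker ∂_1 − rank ∂_2 = (12 − 5) − 6 = 1, and the invariant factors of ∂_2 are all 1, so H_1 = Z.
  H_2: rank ker ∂_2 − rank ∂_3 = (6 − 6) − 0 = 0, and there is no ∂_3, so H_2 = 0.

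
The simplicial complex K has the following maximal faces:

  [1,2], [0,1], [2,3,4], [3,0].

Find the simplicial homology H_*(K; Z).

We work with the vertex ordering 0 < 1 < 2 < 3 < 4. The simplices of K, each written with vertices in increasing order, are:

  0-simplices (5): [0], [1], [2], [3], [4]
  1-simplices (6): [0,1], [0,3], [1,2], [2,3], [2,4], [3,4]
  2-simplices (1): [2,3,4]

so the chain groups are C_0 ≅ Z^5, C_1 ≅ Z^6, C_2 ≅ Z^1.

Boundary ∂_1: C_1 → C_0 is given by ∂[p,q] = [q] − [p]. For instance
  ∂[3,4] = [4] − [3].
As a 5×6 matrix over Z this has rank 4, with invariant factors (1,1,1,1).

Boundary ∂_2: C_2 → C_1 maps a triangle to the signed sum of its edges. For instance
  ∂[2,3,4] = [3,4] − [2,4] + [2,3].
This gives a 6×1 integer matrix of rank 1; reducing to Smith normal form yields diagonal entries (1).

From H_k ≅ ker(∂_k) / im(∂_{k+1}) we obtain:

  H_0: rank C_0 − rank ∂_1 = 5 − 4 = 1, and the invariant factors of ∂_1 are all 1, so H_0 ≅ Z.
  H_1: rank ker ∂_1 − rank ∂_2 = (6 − 4) − 1 = 1, and the invariant factors of ∂_2 are all 1, so H_1 ≅ Z.
  H_2: rank ker ∂_2 − rank ∂_3 = (1 − 1) − 0 = 0, and there is no ∂_3, so H_2 ≅ 0.

H_0 = Z,  H_1 = Z,  H_2 = 0.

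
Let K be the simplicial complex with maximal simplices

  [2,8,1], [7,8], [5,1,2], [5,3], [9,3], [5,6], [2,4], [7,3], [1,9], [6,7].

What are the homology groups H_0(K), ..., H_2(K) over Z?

Take the total order 1 < 2 < 3 < 4 < 5 < 6 < 7 < 8 < 9 on the vertex set. Then K (dimension 2) consists of the simplices:

  0-simplices (9): [1], [2], [3], [4], [5], [6], [7], [8], [9]
  1-simplices (13): [1,2], [1,5], [1,8], [1,9], [2,4], [2,5], [2,8], [3,5], [3,7], [3,9], [5,6], [6,7], [7,8]
  2-simplices (2): [1,2,5], [1,2,8]

Hence C_0 ≅ Z^9, C_1 ≅ Z^13, C_2 ≅ Z^2.

The boundary map ∂_1: C_1 → C_0 is given by ∂[p,q] = [q] − [p]. For instance
  ∂[2,8] = [8] − [2].
The resulting 9×13 matrix has rank 8, and its Smith normal form has invariant factors (1,1,1,1,1,1,1,1).

The boundary map ∂_2: C_2 → C_1 acts by ∂[p,q,r] = [q,r] − [p,r] + [p,q]. For instance
  ∂[1,2,5] = [2,5] − [1,5] + [1,2],
  ∂[1,2,8] = [2,8] − [1,8] + [1,2].
The 13×2 boundary matrix has rank 2 and Smith normal form diag(1,1).

Computing H_k = (kernel of ∂_k) / (image of ∂_{k+1}):

  H_0: rank C_0 − rank ∂_1 = 9 − 8 = 1, and the invariant factors of ∂_1 are all 1, so H_0 = Z.
  H_1: rank ker ∂_1 − rank ∂_2 = (13 − 8) − 2 = 3, and the invariant factors of ∂_2 are all 1, so H_1 = Z^3.
  H_2: rank ker ∂_2 − rank ∂_3 = (2 − 2) − 0 = 0, and there is no ∂_3, so H_2 = 0.

H_0 = Z,  H_1 = Z^3,  H_2 = 0.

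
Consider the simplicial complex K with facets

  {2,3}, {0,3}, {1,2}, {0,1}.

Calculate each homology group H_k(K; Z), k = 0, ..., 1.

Take the total order 0 < 1 < 2 < 3 on the vertex set. Then K (dimension 1) consists of the simplices:

  0-simplices (4): [0], [1], [2], [3]
  1-simplices (4): [0,1], [0,3], [1,2], [2,3]

Hence C_0 ≅ Z^4, C_1 ≅ Z^4.

The boundary map ∂_1: C_1 → C_0 is given by ∂[p,q] = [q] − [p]. For instance
  ∂[0,3] = [3] − [0].
The resulting 4×4 matrix has rank 3, and its Smith normal form has invariant factors (1,1,1).

Reading off H_k = ker ∂_k / im ∂_{k+1}:

  H_0: rank C_0 − rank ∂_1 = 4 − 3 = 1, and the invariant factors of ∂_1 are all 1, so H_0 = Z.
  H_1: rank ker ∂_1 − rank ∂_2 = (4 − 3) − 0 = 1, and there is no ∂_2, so H_1 = Z.

(K is a triangulation of the circle S^1.)

H_0 = Z,  H_1 = Z.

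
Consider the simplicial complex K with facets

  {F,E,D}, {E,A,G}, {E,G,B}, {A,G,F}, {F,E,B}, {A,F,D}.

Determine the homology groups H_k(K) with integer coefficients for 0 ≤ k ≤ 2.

H_0 = Z,  H_1 = Z,  H_2 = 0.

Fix the vertex order A < B < D < E < F < G and write every simplex with vertices in increasing order. Then dim K = 2 and the simplices of K are:

  0-simplices (6): A, B, D, E, F, G
  1-simplices (12): AD, AE, AF, AG, BE, BF, BG, DE, DF, EF, EG, FG
  2-simplices (6): ADF, AEG, AFG, BEF, BEG, DEF

so the chain groups are C_0 ≅ Z^6, C_1 ≅ Z^12, C_2 ≅ Z^6.

The boundary map ∂_1: C_1 → C_0 sends each edge [p,q] (with p < q) to q − p. For instance
  ∂AG = G − A.
The resulting 6×12 matrix has rank 5, and its Smith normal form has invariant factors (1,1,1,1,1).

Boundary ∂_2: C_2 → C_1 maps a triangle to the signed sum of its edges. For instance
  ∂AEG = EG − AG + AE,
  ∂ADF = DF − AF + AD.
The 12×6 boundary matrix has rank 6 and Smith normal form diag(1,1,1,1,1,1).

Computing H_k = (kernel of ∂_k) / (image of ∂_{k+1}):

  H_0: rank C_0 − rank ∂_1 = 6 − 5 = 1, and the invariant factors of ∂_1 are all 1, so H_0 ≅ Z.
  H_1: rank ker ∂_1 − rank ∂_2 = (12 − 5) − 6 = 1, and the invariant factors of ∂_2 are all 1, so H_1 ≅ Z.
  H_2: rank ker ∂_2 − rank ∂_3 = (6 − 6) − 0 = 0, and there is no ∂_3, so H_2 ≅ 0.

(K is a triangulation of the cylinder S^1 x I.)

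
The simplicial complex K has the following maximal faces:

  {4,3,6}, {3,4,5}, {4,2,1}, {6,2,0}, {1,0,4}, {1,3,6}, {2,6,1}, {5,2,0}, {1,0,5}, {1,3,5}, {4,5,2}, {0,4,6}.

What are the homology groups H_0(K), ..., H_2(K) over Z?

K has 7 vertices, 18 edges, 12 triangles.
rank ∂_0 = 0, rank ∂_1 = 6 ⇒ b_0 = 7 − 0 − 6 = 1; all invariant factors of ∂_1 are 1 so no torsion. So H_0 = Z.
rank ∂_1 = 6, rank ∂_2 = 12 ⇒ b_1 = 18 − 6 − 12 = 0; ∂_2 has invariant factor(s) [2] giving torsion. So H_1 = Z/2.
rank ∂_2 = 12, rank ∂_3 = 0 ⇒ b_2 = 12 − 12 − 0 = 0. So H_2 = 0.

H_0 = Z,  H_1 = Z/2,  H_2 = 0.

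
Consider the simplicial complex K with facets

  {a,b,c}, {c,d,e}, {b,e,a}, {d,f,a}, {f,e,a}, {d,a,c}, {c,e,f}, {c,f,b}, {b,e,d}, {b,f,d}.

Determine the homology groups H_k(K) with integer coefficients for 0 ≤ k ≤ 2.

We work with the vertex ordering a < b < c < d < e < f. The simplices of K, each written with vertices in increasing order, are:

  0-simplices (6): a, b, c, d, e, f
  1-simplices (15): ab, ac, ad, ae, af, bc, bd, be, bf, cd, ce, cf, de, df, ef
  2-simplices (10): abc, abe, acd, adf, aef, bcf, bde, bdf, cde, cef

giving chain groups C_0 ≅ Z^6, C_1 ≅ Z^15, C_2 ≅ Z^10.

Boundary ∂_1: C_1 → C_0 is given by ∂[p,q] = [q] − [p].
The 6×15 boundary matrix has rank 5 and Smith normal form diag(1,1,1,1,1).

∂_2: C_2 → C_1 acts by ∂[p,q,r] = [q,r] − [p,r] + [p,q]. For instance
  ∂acd = cd − ad + ac,
  ∂adf = df − af + ad.
The 15×10 boundary matrix has rank 10 and Smith normal form diag(1,1,1,1,1,1,1,1,1,2).

Reading off H_k = ker ∂_k / im ∂_{k+1}:

  H_0: rank C_0 − rank ∂_1 = 6 − 5 = 1, and the invariant factors of ∂_1 are all 1, so H_0 ≅ Z.
  H_1: rank ker ∂_1 − rank ∂_2 = (15 − 5) − 10 = 0, and ∂_2 has invariant factor 2 > 1, so H_1 ≅ Z/2Z.
  H_2: rank ker ∂_2 − rank ∂_3 = (10 − 10) − 0 = 0, and there is no ∂_3, so H_2 ≅ 0.

As a check, the Euler characteristic is 6 − 15 + 10 = 1, which agrees with 1 − 0 + 0 = 1.
(K is a triangulation of the real projective plane RP^2.)

H_0 ≅ Z,  H_1 ≅ Z/2Z,  H_2 = 0.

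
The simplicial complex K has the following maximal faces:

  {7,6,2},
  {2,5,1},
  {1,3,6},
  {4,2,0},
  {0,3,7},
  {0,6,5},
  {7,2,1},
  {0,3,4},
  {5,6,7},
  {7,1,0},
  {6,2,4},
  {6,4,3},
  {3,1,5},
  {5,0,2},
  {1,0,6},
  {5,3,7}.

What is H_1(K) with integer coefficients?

We work with the vertex ordering 0 < 1 < 2 < 3 < 4 < 5 < 6 < 7. The simplices of K, each written with vertices in increasing order, are:

  0-simplices (8): [0], [1], [2], [3], [4], [5], [6], [7]
  1-simplices (24): (24 of them)
  2-simplices (16): [0,1,6], [0,1,7], [0,2,4], [0,2,5], [0,3,4], [0,3,7], [0,5,6], [1,2,5], [1,2,7], [1,3,5], [1,3,6], [2,4,6], [2,6,7], [3,4,6], [3,5,7], [5,6,7]

giving chain groups C_0 ≅ Z^8, C_1 ≅ Z^24, C_2 ≅ Z^16.

Boundary ∂_1: C_1 → C_0 maps an edge to its endpoints' difference, ∂[p,q] = q − p. For instance
  ∂[2,4] = [4] − [2].
As a 8×24 matrix over Z this has rank 7, with invariant factors (1,1,1,1,1,1,1).

The boundary map ∂_2: C_2 → C_1 sends each 2-simplex [p,q,r] to [q,r] − [p,r] + [p,q]. For instance
  ∂[1,2,5] = [2,5] − [1,5] + [1,2],
  ∂[3,4,6] = [4,6] − [3,6] + [3,4].
As a 24×16 matrix over Z this has rank 15, with invariant factors (1,1,1,1,1,1,1,1,1,1,1,1,1,1,1).

Reading off H_k = ker ∂_k / im ∂_{k+1}:

  H_1: rank ker ∂_1 − rank ∂_2 = (24 − 7) − 15 = 2, and the invariant factors of ∂_2 are all 1, so H_1 ≅ Z^2.

(K is a triangulation of the torus T^2.)

H_1 ≅ Z^2.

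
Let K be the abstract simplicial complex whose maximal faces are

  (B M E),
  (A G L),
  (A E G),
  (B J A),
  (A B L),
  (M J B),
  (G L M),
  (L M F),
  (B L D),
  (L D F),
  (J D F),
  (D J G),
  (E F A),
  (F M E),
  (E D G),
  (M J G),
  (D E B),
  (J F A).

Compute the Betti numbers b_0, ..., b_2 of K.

We work with the vertex ordering A < B < D < E < F < G < J < L < M. The simplices of K, each written with vertices in increasing order, are:

  0-simplices (9): A, B, D, E, F, G, J, L, M
  1-simplices (27): AB, AE, AF, AG, AJ, AL, BD, BE, BJ, BL, BM, DE, DF, DG, DJ, DL, EF, EG, EM, FJ, FL, FM, GJ, GL, GM, JM, LM
  2-simplices (18): ABJ, ABL, AEF, AEG, AFJ, AGL, BDE, BDL, BEM, BJM, DEG, DFJ, DFL, DGJ, EFM, FLM, GJM, GLM

Hence C_0 ≅ Z^9, C_1 ≅ Z^27, C_2 ≅ Z^18.

Boundary ∂_1: C_1 → C_0 maps an edge to its endpoints' difference, ∂[p,q] = q − p.
As a 9×27 matrix over Z this has rank 8, with invariant factors (1,1,1,1,1,1,1,1).

Boundary ∂_2: C_2 → C_1 sends each 2-simplex [p,q,r] to [q,r] − [p,r] + [p,q]. For instance
  ∂EFM = FM − EM + EF,
  ∂ABL = BL − AL + AB.
As a 27×18 matrix over Z this has rank 17, with invariant factors (1,1,1,1,1,1,1,1,1,1,1,1,1,1,1,1,1).

Computing H_k = (kernel of ∂_k) / (image of ∂_{k+1}):

  H_0: rank C_0 − rank ∂_1 = 9 − 8 = 1, and the invariant factors of ∂_1 are all 1, so H_0 ≅ Z.
  H_1: rank ker ∂_1 − rank ∂_2 = (27 − 8) − 17 = 2, and the invariant factors of ∂_2 are all 1, so H_1 ≅ Z^2.
  H_2: rank ker ∂_2 − rank ∂_3 = (18 − 17) − 0 = 1, and there is no ∂_3, so H_2 ≅ Z.

Hence the Betti numbers are b_0 = 1, b_1 = 2, b_2 = 1.

b_0 = 1, b_1 = 2, b_2 = 1.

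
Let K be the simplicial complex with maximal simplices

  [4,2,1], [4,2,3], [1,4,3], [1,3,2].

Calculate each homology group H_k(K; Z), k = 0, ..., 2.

Order the vertices as 1 < 2 < 3 < 4. Listing each simplex with vertices in this order, K has dimension 2 with simplices:

  0-simplices (4): [1], [2], [3], [4]
  1-simplices (6): [1,2], [1,3], [1,4], [2,3], [2,4], [3,4]
  2-simplices (4): [1,2,3], [1,2,4], [1,3,4], [2,3,4]

Hence C_0 ≅ Z^4, C_1 ≅ Z^6, C_2 ≅ Z^4.

The boundary map ∂_1: C_1 → C_0 sends each edge [p,q] (with p < q) to q − p.
As a 4×6 matrix over Z this has rank 3, with invariant factors (1,1,1).

Boundary ∂_2: C_2 → C_1 maps a triangle to the signed sum of its edges. For instance
  ∂[1,2,4] = [2,4] − [1,4] + [1,2],
  ∂[2,3,4] = [3,4] − [2,4] + [2,3].
The 6×4 boundary matrix has rank 3 and Smith normal form diag(1,1,1).

Now H_k = ker ∂_k / im ∂_{k+1}, so:

  H_0: rank C_0 − rank ∂_1 = 4 − 3 = 1, and the invariant factors of ∂_1 are all 1, so H_0 ≅ Z.
  H_1: rank ker ∂_1 − rank ∂_2 = (6 − 3) − 3 = 0, and the invariant factors of ∂_2 are all 1, so H_1 ≅ 0.
  H_2: rank ker ∂_2 − rank ∂_3 = (4 − 3) − 0 = 1, and there is no ∂_3, so H_2 ≅ Z.

H_0 ≅ Z,  H_1 = 0,  H_2 ≅ Z.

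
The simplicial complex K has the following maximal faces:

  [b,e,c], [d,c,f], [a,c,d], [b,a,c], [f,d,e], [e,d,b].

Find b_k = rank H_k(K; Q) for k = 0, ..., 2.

Fix the vertex order a < b < c < d < e < f and write every simplex with vertices in increasing order. Then dim K = 2 and the simplices of K are:

  0-simplices (6): a, b, c, d, e, f
  1-simplices (12): ab, ac, ad, bc, bd, be, cd, ce, cf, de, df, ef
  2-simplices (6): abc, acd, bce, bde, cdf, def

giving chain groups C_0 ≅ Z^6, C_1 ≅ Z^12, C_2 ≅ Z^6.

Boundary ∂_1: C_1 → C_0 maps an edge to its endpoints' difference, ∂[p,q] = q − p.
The resulting 6×12 matrix has rank 5, and its Smith normal form has invariant factors (1,1,1,1,1).

Boundary ∂_2: C_2 → C_1 maps a triangle to the signed sum of its edges. For instance
  ∂acd = cd − ad + ac,
  ∂bce = ce − be + bc.
The resulting 12×6 matrix has rank 6, and its Smith normal form has invariant factors (1,1,1,1,1,1).

Reading off H_k = ker ∂_k / im ∂_{k+1}:

  H_0: rank C_0 − rank ∂_1 = 6 − 5 = 1, and the invariant factors of ∂_1 are all 1, so H_0 ≅ Z.
  H_1: rank ker ∂_1 − rank ∂_2 = (12 − 5) − 6 = 1, and the invariant factors of ∂_2 are all 1, so H_1 ≅ Z.
  H_2: rank ker ∂_2 − rank ∂_3 = (6 − 6) − 0 = 0, and there is no ∂_3, so H_2 ≅ 0.

Hence the Betti numbers are b_0 = 1, b_1 = 1, b_2 = 0.

b_0 = 1, b_1 = 1, b_2 = 0.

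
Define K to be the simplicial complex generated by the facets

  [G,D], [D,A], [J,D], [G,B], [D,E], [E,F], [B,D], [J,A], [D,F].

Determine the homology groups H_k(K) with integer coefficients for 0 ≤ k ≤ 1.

H_0 ≅ Z,  H_1 ≅ Z^3.

Order the vertices as A < B < D < E < F < G < J. Listing each simplex with vertices in this order, K has dimension 1 with simplices:

  0-simplices (7): A, B, D, E, F, G, J
  1-simplices (9): AD, AJ, BD, BG, DE, DF, DG, DJ, EF

giving chain groups C_0 ≅ Z^7, C_1 ≅ Z^9.

Boundary ∂_1: C_1 → C_0 sends each edge [p,q] (with p < q) to q − p. For instance
  ∂DF = F − D.
The resulting 7×9 matrix has rank 6, and its Smith normal form has invariant factors (1,1,1,1,1,1).

Computing H_k = (kernel of ∂_k) / (image of ∂_{k+1}):

  H_0: rank C_0 − rank ∂_1 = 7 − 6 = 1, and the invariant factors of ∂_1 are all 1, so H_0 ≅ Z.
  H_1: rank ker ∂_1 − rank ∂_2 = (9 − 6) − 0 = 3, and there is no ∂_2, so H_1 ≅ Z^3.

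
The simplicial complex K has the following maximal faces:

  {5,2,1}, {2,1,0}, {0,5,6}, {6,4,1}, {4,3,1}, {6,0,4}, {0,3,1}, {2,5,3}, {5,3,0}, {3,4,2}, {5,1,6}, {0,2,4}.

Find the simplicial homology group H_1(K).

Take the total order 0 < 1 < 2 < 3 < 4 < 5 < 6 on the vertex set. Then K (dimension 2) consists of the simplices:

  0-simplices (7): [0], [1], [2], [3], [4], [5], [6]
  1-simplices (18): [0,1], [0,2], [0,3], [0,4], [0,5], [0,6], [1,2], [1,3], [1,4], [1,5], [1,6], [2,3], [2,4], [2,5], [3,4], [3,5], [4,6], [5,6]
  2-simplices (12): [0,1,2], [0,1,3], [0,2,4], [0,3,5], [0,4,6], [0,5,6], [1,2,5], [1,3,4], [1,4,6], [1,5,6], [2,3,4], [2,3,5]

Hence C_0 ≅ Z^7, C_1 ≅ Z^18, C_2 ≅ Z^12.

∂_1: C_1 → C_0 maps an edge to its endpoints' difference, ∂[p,q] = q − p. For instance
  ∂[1,5] = [5] − [1].
This gives a 7×18 integer matrix of rank 6; reducing to Smith normal form yields diagonal entries (1,1,1,1,1,1).

∂_2: C_2 → C_1 acts by ∂[p,q,r] = [q,r] − [p,r] + [p,q]. For instance
  ∂[0,4,6] = [4,6] − [0,6] + [0,4],
  ∂[2,3,5] = [3,5] − [2,5] + [2,3].
The resulting 18×12 matrix has rank 12, and its Smith normal form has invariant factors (1,1,1,1,1,1,1,1,1,1,1,2).

Computing H_k = (kernel of ∂_k) / (image of ∂_{k+1}):

  H_1: rank ker ∂_1 − rank ∂_2 = (18 − 6) − 12 = 0, and ∂_2 has invariant factor 2 > 1, so H_1 ≅ Z/2Z.

(K is a triangulation of the real projective plane RP^2.)

H_1 ≅ Z/2Z.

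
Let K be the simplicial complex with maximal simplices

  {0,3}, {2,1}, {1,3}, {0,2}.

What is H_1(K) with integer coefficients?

H_1 ≅ Z.

Fix the vertex order 0 < 1 < 2 < 3 and write every simplex with vertices in increasing order. Then dim K = 1 and the simplices of K are:

  0-simplices (4): [0], [1], [2], [3]
  1-simplices (4): [0,2], [0,3], [1,2], [1,3]

Hence C_0 ≅ Z^4, C_1 ≅ Z^4.

Boundary ∂_1: C_1 → C_0 is given by ∂[p,q] = [q] − [p]. For instance
  ∂[1,2] = [2] − [1].
The resulting 4×4 matrix has rank 3, and its Smith normal form has invariant factors (1,1,1).

Reading off H_k = ker ∂_k / im ∂_{k+1}:

  H_1: rank ker ∂_1 − rank ∂_2 = (4 − 3) − 0 = 1, and there is no ∂_2, so H_1 = Z.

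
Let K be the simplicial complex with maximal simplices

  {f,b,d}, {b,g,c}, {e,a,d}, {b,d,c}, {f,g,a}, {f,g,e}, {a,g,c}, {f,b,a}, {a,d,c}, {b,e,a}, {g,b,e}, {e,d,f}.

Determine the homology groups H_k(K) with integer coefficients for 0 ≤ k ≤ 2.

H_0 ≅ Z,  H_1 ≅ Z/2Z,  H_2 = 0.

Fix the vertex order a < b < c < d < e < f < g and write every simplex with vertices in increasing order. Then dim K = 2 and the simplices of K are:

  0-simplices (7): a, b, c, d, e, f, g
  1-simplices (18): ab, ac, ad, ae, af, ag, bc, bd, be, bf, bg, cd, cg, de, df, ef, eg, fg
  2-simplices (12): abe, abf, acd, acg, ade, afg, bcd, bcg, bdf, beg, def, efg

giving chain groups C_0 ≅ Z^7, C_1 ≅ Z^18, C_2 ≅ Z^12.

The boundary map ∂_1: C_1 → C_0 is given by ∂[p,q] = [q] − [p].
The 7×18 boundary matrix has rank 6 and Smith normal form diag(1,1,1,1,1,1).

The boundary map ∂_2: C_2 → C_1 acts by ∂[p,q,r] = [q,r] − [p,r] + [p,q]. For instance
  ∂afg = fg − ag + af,
  ∂abf = bf − af + ab.
The 18×12 boundary matrix has rank 12 and Smith normal form diag(1,1,1,1,1,1,1,1,1,1,1,2).

Computing H_k = (kernel of ∂_k) / (image of ∂_{k+1}):

  H_0: rank C_0 − rank ∂_1 = 7 − 6 = 1, and the invariant factors of ∂_1 are all 1, so H_0 ≅ Z.
  H_1: rank ker ∂_1 − rank ∂_2 = (18 − 6) − 12 = 0, and ∂_2 has invariant factor 2 > 1, so H_1 ≅ Z/2Z.
  H_2: rank ker ∂_2 − rank ∂_3 = (12 − 12) − 0 = 0, and there is no ∂_3, so H_2 ≅ 0.

As a check, the Euler characteristic is 7 − 18 + 12 = 1, which agrees with 1 − 0 + 0 = 1.
(K is a triangulation of the real projective plane RP^2.)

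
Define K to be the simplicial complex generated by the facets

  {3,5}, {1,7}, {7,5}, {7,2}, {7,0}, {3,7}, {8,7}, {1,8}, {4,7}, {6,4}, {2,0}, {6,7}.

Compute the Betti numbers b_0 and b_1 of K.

b_0 = 1, b_1 = 4.

Take the total order 0 < 1 < 2 < 3 < 4 < 5 < 6 < 7 < 8 on the vertex set. Then K (dimension 1) consists of the simplices:

  0-simplices (9): [0], [1], [2], [3], [4], [5], [6], [7], [8]
  1-simplices (12): [0,2], [0,7], [1,7], [1,8], [2,7], [3,5], [3,7], [4,6], [4,7], [5,7], [6,7], [7,8]

giving chain groups C_0 ≅ Z^9, C_1 ≅ Z^12.

Boundary ∂_1: C_1 → C_0 sends each edge [p,q] (with p < q) to q − p. For instance
  ∂[3,7] = [7] − [3].
As a 9×12 matrix over Z this has rank 8, with invariant factors (1,1,1,1,1,1,1,1).

Computing H_k = (kernel of ∂_k) / (image of ∂_{k+1}):

  H_0: rank C_0 − rank ∂_1 = 9 − 8 = 1, and the invariant factors of ∂_1 are all 1, so H_0 = Z.
  H_1: rank ker ∂_1 − rank ∂_2 = (12 − 8) − 0 = 4, and there is no ∂_2, so H_1 = Z^4.

Hence the Betti numbers are b_0 = 1, b_1 = 4.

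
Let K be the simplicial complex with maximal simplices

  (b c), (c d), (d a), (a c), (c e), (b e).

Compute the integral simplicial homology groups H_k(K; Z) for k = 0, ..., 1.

Order the vertices as a < b < c < d < e. Listing each simplex with vertices in this order, K has dimension 1 with simplices:

  0-simplices (5): a, b, c, d, e
  1-simplices (6): ac, ad, bc, be, cd, ce

Hence C_0 ≅ Z^5, C_1 ≅ Z^6.

The boundary map ∂_1: C_1 → C_0 is given by ∂[p,q] = [q] − [p]. For instance
  ∂ad = d − a.
This gives a 5×6 integer matrix of rank 4; reducing to Smith normal form yields diagonal entries (1,1,1,1).

Now H_k = ker ∂_k / im ∂_{k+1}, so:

  H_0: rank C_0 − rank ∂_1 = 5 − 4 = 1, and the invariant factors of ∂_1 are all 1, so H_0 ≅ Z.
  H_1: rank ker ∂_1 − rank ∂_2 = (6 − 4) − 0 = 2, and there is no ∂_2, so H_1 ≅ Z^2.

As a check, the Euler characteristic is 5 − 6 = -1, which agrees with 1 − 2 = -1.

H_0 = Z,  H_1 = Z^2.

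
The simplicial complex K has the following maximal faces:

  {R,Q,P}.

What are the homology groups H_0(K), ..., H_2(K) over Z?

H_0 = Z,  H_1 = 0,  H_2 = 0.

We work with the vertex ordering P < Q < R. The simplices of K, each written with vertices in increasing order, are:

  0-simplices (3): P, Q, R
  1-simplices (3): PQ, PR, QR
  2-simplices (1): PQR

so the chain groups are C_0 ≅ Z^3, C_1 ≅ Z^3, C_2 ≅ Z^1.

∂_1: C_1 → C_0 maps an edge to its endpoints' difference, ∂[p,q] = q − p. For instance
  ∂PR = R − P.
This gives a 3×3 integer matrix of rank 2; reducing to Smith normal form yields diagonal entries (1,1).

The boundary map ∂_2: C_2 → C_1 maps a triangle to the signed sum of its edges. For instance
  ∂PQR = QR − PR + PQ.
As a 3×1 matrix over Z this has rank 1, with invariant factors (1).

From H_k ≅ ker(∂_k) / im(∂_{k+1}) we obtain:

  H_0: rank C_0 − rank ∂_1 = 3 − 2 = 1, and the invariant factors of ∂_1 are all 1, so H_0 ≅ Z.
  H_1: rank ker ∂_1 − rank ∂_2 = (3 − 2) − 1 = 0, and the invariant factors of ∂_2 are all 1, so H_1 ≅ 0.
  H_2: rank ker ∂_2 − rank ∂_3 = (1 − 1) − 0 = 0, and there is no ∂_3, so H_2 ≅ 0.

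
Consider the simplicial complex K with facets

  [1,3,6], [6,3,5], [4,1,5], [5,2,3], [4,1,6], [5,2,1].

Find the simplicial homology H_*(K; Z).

Fix the vertex order 1 < 2 < 3 < 4 < 5 < 6 and write every simplex with vertices in increasing order. Then dim K = 2 and the simplices of K are:

  0-simplices (6): [1], [2], [3], [4], [5], [6]
  1-simplices (12): [1,2], [1,3], [1,4], [1,5], [1,6], [2,3], [2,5], [3,5], [3,6], [4,5], [4,6], [5,6]
  2-simplices (6): [1,2,5], [1,3,6], [1,4,5], [1,4,6], [2,3,5], [3,5,6]

giving chain groups C_0 ≅ Z^6, C_1 ≅ Z^12, C_2 ≅ Z^6.

The boundary map ∂_1: C_1 → C_0 maps an edge to its endpoints' difference, ∂[p,q] = q − p.
As a 6×12 matrix over Z this has rank 5, with invariant factors (1,1,1,1,1).

Boundary ∂_2: C_2 → C_1 acts by ∂[p,q,r] = [q,r] − [p,r] + [p,q]. For instance
  ∂[3,5,6] = [5,6] − [3,6] + [3,5],
  ∂[2,3,5] = [3,5] − [2,5] + [2,3].
The 12×6 boundary matrix has rank 6 and Smith normal form diag(1,1,1,1,1,1).

Reading off H_k = ker ∂_k / im ∂_{k+1}:

  H_0: rank C_0 − rank ∂_1 = 6 − 5 = 1, and the invariant factors of ∂_1 are all 1, so H_0 ≅ Z.
  H_1: rank ker ∂_1 − rank ∂_2 = (12 − 5) − 6 = 1, and the invariant factors of ∂_2 are all 1, so H_1 ≅ Z.
  H_2: rank ker ∂_2 − rank ∂_3 = (6 − 6) − 0 = 0, and there is no ∂_3, so H_2 ≅ 0.

H_0 = Z,  H_1 = Z,  H_2 = 0.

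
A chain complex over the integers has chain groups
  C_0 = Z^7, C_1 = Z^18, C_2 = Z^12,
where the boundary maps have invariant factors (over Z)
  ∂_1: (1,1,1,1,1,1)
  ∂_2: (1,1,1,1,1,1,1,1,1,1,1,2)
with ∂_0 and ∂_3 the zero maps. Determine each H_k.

H_0: b_0 = 7 − 0 − 6 = 1; torsion from ∂_1 factors > 1: none. So H_0 ≅ Z.
H_1: b_1 = 18 − 6 − 12 = 0; torsion from ∂_2 factors > 1: [2]. So H_1 ≅ Z/2Z.
H_2: b_2 = 12 − 12 − 0 = 0; torsion from ∂_3 factors > 1: none. So H_2 ≅ 0.

H_0 ≅ Z,  H_1 ≅ Z/2Z,  H_2 = 0.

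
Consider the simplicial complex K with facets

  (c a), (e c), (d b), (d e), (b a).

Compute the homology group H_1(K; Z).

Order the vertices as a < b < c < d < e. Listing each simplex with vertices in this order, K has dimension 1 with simplices:

  0-simplices (5): a, b, c, d, e
  1-simplices (5): ab, ac, bd, ce, de

so the chain groups are C_0 ≅ Z^5, C_1 ≅ Z^5.

∂_1: C_1 → C_0 sends each edge [p,q] (with p < q) to q − p.
As a 5×5 matrix over Z this has rank 4, with invariant factors (1,1,1,1).

Computing H_k = (kernel of ∂_k) / (image of ∂_{k+1}):

  H_1: rank ker ∂_1 − rank ∂_2 = (5 − 4) − 0 = 1, and there is no ∂_2, so H_1 ≅ Z.

(K is a triangulation of the circle S^1.)

H_1 ≅ Z.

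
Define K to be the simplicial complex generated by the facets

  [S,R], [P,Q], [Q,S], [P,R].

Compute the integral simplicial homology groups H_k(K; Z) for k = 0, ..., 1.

We work with the vertex ordering P < Q < R < S. The simplices of K, each written with vertices in increasing order, are:

  0-simplices (4): P, Q, R, S
  1-simplices (4): PQ, PR, QS, RS

giving chain groups C_0 ≅ Z^4, C_1 ≅ Z^4.

The boundary map ∂_1: C_1 → C_0 maps an edge to its endpoints' difference, ∂[p,q] = q − p. For instance
  ∂PQ = Q − P.
As a 4×4 matrix over Z this has rank 3, with invariant factors (1,1,1).

From H_k ≅ ker(∂_k) / im(∂_{k+1}) we obtain:

  H_0: rank C_0 − rank ∂_1 = 4 − 3 = 1, and the invariant factors of ∂_1 are all 1, so H_0 ≅ Z.
  H_1: rank ker ∂_1 − rank ∂_2 = (4 − 3) − 0 = 1, and there is no ∂_2, so H_1 ≅ Z.

(K is a triangulation of the circle S^1.)

H_0 = Z,  H_1 = Z.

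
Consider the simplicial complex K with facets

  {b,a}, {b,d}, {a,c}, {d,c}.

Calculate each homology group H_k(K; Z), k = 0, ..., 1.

H_0 = Z,  H_1 = Z.

Fix the vertex order a < b < c < d and write every simplex with vertices in increasing order. Then dim K = 1 and the simplices of K are:

  0-simplices (4): a, b, c, d
  1-simplices (4): ab, ac, bd, cd

so the chain groups are C_0 ≅ Z^4, C_1 ≅ Z^4.

The boundary map ∂_1: C_1 → C_0 is given by ∂[p,q] = [q] − [p]. For instance
  ∂ac = c − a.
The resulting 4×4 matrix has rank 3, and its Smith normal form has invariant factors (1,1,1).

From H_k ≅ ker(∂_k) / im(∂_{k+1}) we obtain:

  H_0: rank C_0 − rank ∂_1 = 4 − 3 = 1, and the invariant factors of ∂_1 are all 1, so H_0 = Z.
  H_1: rank ker ∂_1 − rank ∂_2 = (4 − 3) − 0 = 1, and there is no ∂_2, so H_1 = Z.

As a check, the Euler characteristic is 4 − 4 = 0, which agrees with 1 − 1 = 0.
(K is a triangulation of the circle S^1.)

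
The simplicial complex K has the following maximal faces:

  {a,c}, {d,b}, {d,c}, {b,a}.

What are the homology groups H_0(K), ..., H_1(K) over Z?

Fix the vertex order a < b < c < d and write every simplex with vertices in increasing order. Then dim K = 1 and the simplices of K are:

  0-simplices (4): a, b, c, d
  1-simplices (4): ab, ac, bd, cd

giving chain groups C_0 ≅ Z^4, C_1 ≅ Z^4.

The boundary map ∂_1: C_1 → C_0 sends each edge [p,q] (with p < q) to q − p. For instance
  ∂ac = c − a.
As a 4×4 matrix over Z this has rank 3, with invariant factors (1,1,1).

From H_k ≅ ker(∂_k) / im(∂_{k+1}) we obtain:

  H_0: rank C_0 − rank ∂_1 = 4 − 3 = 1, and the invariant factors of ∂_1 are all 1, so H_0 ≅ Z.
  H_1: rank ker ∂_1 − rank ∂_2 = (4 − 3) − 0 = 1, and there is no ∂_2, so H_1 ≅ Z.

H_0 = Z,  H_1 = Z.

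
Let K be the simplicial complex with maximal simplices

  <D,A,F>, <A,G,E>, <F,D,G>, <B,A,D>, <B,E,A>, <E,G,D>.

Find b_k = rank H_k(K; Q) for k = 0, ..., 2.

Take the total order A < B < D < E < F < G on the vertex set. Then K (dimension 2) consists of the simplices:

  0-simplices (6): A, B, D, E, F, G
  1-simplices (12): AB, AD, AE, AF, AG, BD, BE, DE, DF, DG, EG, FG
  2-simplices (6): ABD, ABE, ADF, AEG, DEG, DFG

Hence C_0 ≅ Z^6, C_1 ≅ Z^12, C_2 ≅ Z^6.

∂_1: C_1 → C_0 is given by ∂[p,q] = [q] − [p].
The 6×12 boundary matrix has rank 5 and Smith normal form diag(1,1,1,1,1).

Boundary ∂_2: C_2 → C_1 sends each 2-simplex [p,q,r] to [q,r] − [p,r] + [p,q]. For instance
  ∂AEG = EG − AG + AE,
  ∂DEG = EG − DG + DE.
The 12×6 boundary matrix has rank 6 and Smith normal form diag(1,1,1,1,1,1).

Reading off H_k = ker ∂_k / im ∂_{k+1}:

  H_0: rank C_0 − rank ∂_1 = 6 − 5 = 1, and the invariant factors of ∂_1 are all 1, so H_0 ≅ Z.
  H_1: rank ker ∂_1 − rank ∂_2 = (12 − 5) − 6 = 1, and the invariant factors of ∂_2 are all 1, so H_1 ≅ Z.
  H_2: rank ker ∂_2 − rank ∂_3 = (6 − 6) − 0 = 0, and there is no ∂_3, so H_2 ≅ 0.

(K is a triangulation of the cylinder S^1 x I.)

Hence the Betti numbers are b_0 = 1, b_1 = 1, b_2 = 0.

b_0 = 1, b_1 = 1, b_2 = 0.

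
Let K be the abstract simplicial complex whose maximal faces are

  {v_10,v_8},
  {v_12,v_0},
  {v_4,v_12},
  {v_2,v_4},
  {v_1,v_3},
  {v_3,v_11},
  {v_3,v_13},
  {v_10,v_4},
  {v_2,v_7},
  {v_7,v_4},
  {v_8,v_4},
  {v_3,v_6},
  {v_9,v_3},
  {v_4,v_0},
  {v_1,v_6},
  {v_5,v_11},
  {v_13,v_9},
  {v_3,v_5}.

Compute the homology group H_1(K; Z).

Take the total order v_0 < v_1 < v_2 < v_3 < v_4 < v_5 < v_6 < v_7 < v_8 < v_9 < v_10 < v_11 < v_12 < v_13 on the vertex set. Then K (dimension 1) consists of the simplices:

  0-simplices (14): [v_0], [v_1], [v_2], [v_3], [v_4], [v_5], [v_6], [v_7], [v_8], [v_9], [v_10], [v_11], [v_12], [v_13]
  1-simplices (18): (18 of them)

so the chain groups are C_0 ≅ Z^14, C_1 ≅ Z^18.

∂_1: C_1 → C_0 sends each edge [p,q] (with p < q) to q − p. For instance
  ∂[v_3,v_13] = [v_13] − [v_3].
The resulting 14×18 matrix has rank 12, and its Smith normal form has invariant factors (1,1,1,1,1,1,1,1,1,1,1,1).

Reading off H_k = ker ∂_k / im ∂_{k+1}:

  H_1: rank ker ∂_1 − rank ∂_2 = (18 − 12) − 0 = 6, and there is no ∂_2, so H_1 ≅ Z^6.

H_1 ≅ Z^6.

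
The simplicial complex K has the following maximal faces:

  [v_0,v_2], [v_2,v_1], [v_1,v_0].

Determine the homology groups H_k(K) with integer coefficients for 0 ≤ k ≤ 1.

H_0 ≅ Z,  H_1 ≅ Z.

Fix the vertex order v_0 < v_1 < v_2 and write every simplex with vertices in increasing order. Then dim K = 1 and the simplices of K are:

  0-simplices (3): [v_0], [v_1], [v_2]
  1-simplices (3): [v_0,v_1], [v_0,v_2], [v_1,v_2]

so the chain groups are C_0 ≅ Z^3, C_1 ≅ Z^3.

The boundary map ∂_1: C_1 → C_0 maps an edge to its endpoints' difference, ∂[p,q] = q − p. For instance
  ∂[v_1,v_2] = [v_2] − [v_1].
As a 3×3 matrix over Z this has rank 2, with invariant factors (1,1).

From H_k ≅ ker(∂_k) / im(∂_{k+1}) we obtain:

  H_0: rank C_0 − rank ∂_1 = 3 − 2 = 1, and the invariant factors of ∂_1 are all 1, so H_0 ≅ Z.
  H_1: rank ker ∂_1 − rank ∂_2 = (3 − 2) − 0 = 1, and there is no ∂_2, so H_1 ≅ Z.

As a check, the Euler characteristic is 3 − 3 = 0, which agrees with 1 − 1 = 0.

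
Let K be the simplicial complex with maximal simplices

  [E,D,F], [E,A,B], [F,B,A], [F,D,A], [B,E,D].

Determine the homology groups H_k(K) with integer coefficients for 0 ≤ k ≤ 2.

Order the vertices as A < B < D < E < F. Listing each simplex with vertices in this order, K has dimension 2 with simplices:

  0-simplices (5): A, B, D, E, F
  1-simplices (10): AB, AD, AE, AF, BD, BE, BF, DE, DF, EF
  2-simplices (5): ABE, ABF, ADF, BDE, DEF

so the chain groups are C_0 ≅ Z^5, C_1 ≅ Z^10, C_2 ≅ Z^5.

∂_1: C_1 → C_0 maps an edge to its endpoints' difference, ∂[p,q] = q − p.
This gives a 5×10 integer matrix of rank 4; reducing to Smith normal form yields diagonal entries (1,1,1,1).

The boundary map ∂_2: C_2 → C_1 maps a triangle to the signed sum of its edges. For instance
  ∂ABE = BE − AE + AB,
  ∂BDE = DE − BE + BD.
This gives a 10×5 integer matrix of rank 5; reducing to Smith normal form yields diagonal entries (1,1,1,1,1).

Now H_k = ker ∂_k / im ∂_{k+1}, so:

  H_0: rank C_0 − rank ∂_1 = 5 − 4 = 1, and the invariant factors of ∂_1 are all 1, so H_0 = Z.
  H_1: rank ker ∂_1 − rank ∂_2 = (10 − 4) − 5 = 1, and the invariant factors of ∂_2 are all 1, so H_1 = Z.
  H_2: rank ker ∂_2 − rank ∂_3 = (5 − 5) − 0 = 0, and there is no ∂_3, so H_2 = 0.

As a check, the Euler characteristic is 5 − 10 + 5 = 0, which agrees with 1 − 1 + 0 = 0.

H_0 = Z,  H_1 = Z,  H_2 = 0.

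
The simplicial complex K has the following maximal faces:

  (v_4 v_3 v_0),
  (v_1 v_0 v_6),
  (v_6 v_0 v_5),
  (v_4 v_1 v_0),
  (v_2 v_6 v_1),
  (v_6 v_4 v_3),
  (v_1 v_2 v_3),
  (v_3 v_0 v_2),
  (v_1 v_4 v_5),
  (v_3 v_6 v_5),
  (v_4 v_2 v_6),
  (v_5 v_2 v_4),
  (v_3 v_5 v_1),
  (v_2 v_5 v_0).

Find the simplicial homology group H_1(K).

We work with the vertex ordering v_0 < v_1 < v_2 < v_3 < v_4 < v_5 < v_6. The simplices of K, each written with vertices in increasing order, are:

  0-simplices (7): [v_0], [v_1], [v_2], [v_3], [v_4], [v_5], [v_6]
  1-simplices (21): (21 of them)
  2-simplices (14): (14 of them)

giving chain groups C_0 ≅ Z^7, C_1 ≅ Z^21, C_2 ≅ Z^14.

The boundary map ∂_1: C_1 → C_0 maps an edge to its endpoints' difference, ∂[p,q] = q − p. For instance
  ∂[v_0,v_5] = [v_5] − [v_0].
The resulting 7×21 matrix has rank 6, and its Smith normal form has invariant factors (1,1,1,1,1,1).

∂_2: C_2 → C_1 sends each 2-simplex [p,q,r] to [q,r] − [p,r] + [p,q]. For instance
  ∂[v_0,v_2,v_5] = [v_2,v_5] − [v_0,v_5] + [v_0,v_2],
  ∂[v_0,v_5,v_6] = [v_5,v_6] − [v_0,v_6] + [v_0,v_5].
The resulting 21×14 matrix has rank 13, and its Smith normal form has invariant factors (1,1,1,1,1,1,1,1,1,1,1,1,1).

From H_k ≅ ker(∂_k) / im(∂_{k+1}) we obtain:

  H_1: rank ker ∂_1 − rank ∂_2 = (21 − 6) − 13 = 2, and the invariant factors of ∂_2 are all 1, so H_1 = Z^2.

H_1 ≅ Z^2.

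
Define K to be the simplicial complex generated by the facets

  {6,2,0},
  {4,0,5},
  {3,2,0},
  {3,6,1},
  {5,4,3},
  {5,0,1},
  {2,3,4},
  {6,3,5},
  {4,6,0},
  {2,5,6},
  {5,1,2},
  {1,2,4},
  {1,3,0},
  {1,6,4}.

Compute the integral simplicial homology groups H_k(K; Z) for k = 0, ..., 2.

K has 7 vertices, 21 edges, 14 triangles.
rank ∂_0 = 0, rank ∂_1 = 6 ⇒ b_0 = 7 − 0 − 6 = 1; all invariant factors of ∂_1 are 1 so no torsion. So H_0 ≅ Z.
rank ∂_1 = 6, rank ∂_2 = 13 ⇒ b_1 = 21 − 6 − 13 = 2; all invariant factors of ∂_2 are 1 so no torsion. So H_1 ≅ Z^2.
rank ∂_2 = 13, rank ∂_3 = 0 ⇒ b_2 = 14 − 13 − 0 = 1. So H_2 ≅ Z.

H_0 ≅ Z,  H_1 ≅ Z^2,  H_2 ≅ Z.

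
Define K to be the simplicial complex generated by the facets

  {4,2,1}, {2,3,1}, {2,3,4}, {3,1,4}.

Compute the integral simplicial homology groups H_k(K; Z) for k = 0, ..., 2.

H_0 ≅ Z,  H_1 = 0,  H_2 ≅ Z.

Order the vertices as 1 < 2 < 3 < 4. Listing each simplex with vertices in this order, K has dimension 2 with simplices:

  0-simplices (4): [1], [2], [3], [4]
  1-simplices (6): [1,2], [1,3], [1,4], [2,3], [2,4], [3,4]
  2-simplices (4): [1,2,3], [1,2,4], [1,3,4], [2,3,4]

giving chain groups C_0 ≅ Z^4, C_1 ≅ Z^6, C_2 ≅ Z^4.

∂_1: C_1 → C_0 maps an edge to its endpoints' difference, ∂[p,q] = q − p. For instance
  ∂[3,4] = [4] − [3].
As a 4×6 matrix over Z this has rank 3, with invariant factors (1,1,1).

∂_2: C_2 → C_1 sends each 2-simplex [p,q,r] to [q,r] − [p,r] + [p,q]. For instance
  ∂[1,3,4] = [3,4] − [1,4] + [1,3],
  ∂[1,2,3] = [2,3] − [1,3] + [1,2].
This gives a 6×4 integer matrix of rank 3; reducing to Smith normal form yields diagonal entries (1,1,1).

Now H_k = ker ∂_k / im ∂_{k+1}, so:

  H_0: rank C_0 − rank ∂_1 = 4 − 3 = 1, and the invariant factors of ∂_1 are all 1, so H_0 = Z.
  H_1: rank ker ∂_1 − rank ∂_2 = (6 − 3) − 3 = 0, and the invariant factors of ∂_2 are all 1, so H_1 = 0.
  H_2: rank ker ∂_2 − rank ∂_3 = (4 − 3) − 0 = 1, and there is no ∂_3, so H_2 = Z.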